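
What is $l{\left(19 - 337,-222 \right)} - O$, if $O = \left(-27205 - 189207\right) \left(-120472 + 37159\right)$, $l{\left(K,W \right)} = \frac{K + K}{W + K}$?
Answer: $- \frac{811346982967}{45} \approx -1.803 \cdot 10^{10}$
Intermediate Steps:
$l{\left(K,W \right)} = \frac{2 K}{K + W}$
$O = 18029932956$ ($O = \left(-216412\right) \left(-83313\right) = 18029932956$)
$l{\left(19 - 337,-222 \right)} - O = \frac{2 \left(19 - 337\right)}{\left(19 - 337\right) - 222} - 18029932956 = 2 \left(-318\right) \frac{1}{-318 - 222} - 18029932956 = 2 \left(-318\right) \frac{1}{-540} - 18029932956 = 2 \left(-318\right) \left(- \frac{1}{540}\right) - 18029932956 = \frac{53}{45} - 18029932956 = - \frac{811346982967}{45}$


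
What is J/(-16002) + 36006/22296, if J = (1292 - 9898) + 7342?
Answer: 50362513/29731716 ≈ 1.6939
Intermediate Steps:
J = -1264 (J = -8606 + 7342 = -1264)
J/(-16002) + 36006/22296 = -1264/(-16002) + 36006/22296 = -1264*(-1/16002) + 36006*(1/22296) = 632/8001 + 6001/3716 = 50362513/29731716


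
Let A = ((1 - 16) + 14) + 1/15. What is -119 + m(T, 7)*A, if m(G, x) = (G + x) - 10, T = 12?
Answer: -637/5 ≈ -127.40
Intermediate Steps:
m(G, x) = -10 + G + x
A = -14/15 (A = (-15 + 14) + 1/15 = -1 + 1/15 = -14/15 ≈ -0.93333)
-119 + m(T, 7)*A = -119 + (-10 + 12 + 7)*(-14/15) = -119 + 9*(-14/15) = -119 - 42/5 = -637/5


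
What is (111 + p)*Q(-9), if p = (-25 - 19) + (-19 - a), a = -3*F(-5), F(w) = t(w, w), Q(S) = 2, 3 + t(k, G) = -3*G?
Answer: 168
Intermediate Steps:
t(k, G) = -3 - 3*G
F(w) = -3 - 3*w
a = -36 (a = -3*(-3 - 3*(-5)) = -3*(-3 + 15) = -3*12 = -36)
p = -27 (p = (-25 - 19) + (-19 - 1*(-36)) = -44 + (-19 + 36) = -44 + 17 = -27)
(111 + p)*Q(-9) = (111 - 27)*2 = 84*2 = 168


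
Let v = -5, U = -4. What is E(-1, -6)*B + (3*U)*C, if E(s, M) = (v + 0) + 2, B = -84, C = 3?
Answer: 216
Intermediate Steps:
E(s, M) = -3 (E(s, M) = (-5 + 0) + 2 = -5 + 2 = -3)
E(-1, -6)*B + (3*U)*C = -3*(-84) + (3*(-4))*3 = 252 - 12*3 = 252 - 36 = 216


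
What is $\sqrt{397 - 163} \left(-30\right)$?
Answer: $- 90 \sqrt{26} \approx -458.91$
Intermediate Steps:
$\sqrt{397 - 163} \left(-30\right) = \sqrt{234} \left(-30\right) = 3 \sqrt{26} \left(-30\right) = - 90 \sqrt{26}$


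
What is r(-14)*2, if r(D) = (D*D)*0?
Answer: 0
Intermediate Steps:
r(D) = 0 (r(D) = D²*0 = 0)
r(-14)*2 = 0*2 = 0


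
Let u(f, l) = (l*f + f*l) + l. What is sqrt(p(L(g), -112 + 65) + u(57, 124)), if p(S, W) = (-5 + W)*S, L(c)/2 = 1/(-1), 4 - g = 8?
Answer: 6*sqrt(399) ≈ 119.85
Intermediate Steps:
g = -4 (g = 4 - 1*8 = 4 - 8 = -4)
u(f, l) = l + 2*f*l (u(f, l) = (f*l + f*l) + l = 2*f*l + l = l + 2*f*l)
L(c) = -2 (L(c) = 2/(-1) = 2*(-1) = -2)
p(S, W) = S*(-5 + W)
sqrt(p(L(g), -112 + 65) + u(57, 124)) = sqrt(-2*(-5 + (-112 + 65)) + 124*(1 + 2*57)) = sqrt(-2*(-5 - 47) + 124*(1 + 114)) = sqrt(-2*(-52) + 124*115) = sqrt(104 + 14260) = sqrt(14364) = 6*sqrt(399)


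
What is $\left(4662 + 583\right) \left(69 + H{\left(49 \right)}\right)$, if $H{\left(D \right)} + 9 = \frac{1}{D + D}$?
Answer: $\frac{30845845}{98} \approx 3.1475 \cdot 10^{5}$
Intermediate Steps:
$H{\left(D \right)} = -9 + \frac{1}{2 D}$ ($H{\left(D \right)} = -9 + \frac{1}{D + D} = -9 + \frac{1}{2 D}$)
$\left(4662 + 583\right) \left(69 + H{\left(49 \right)}\right) = \left(4662 + 583\right) \left(69 - \left(9 - \frac{1}{2 \cdot 49}\right)\right) = 5245 \left(69 + \left(-9 + \frac{1}{2} \cdot \frac{1}{49}\right)\right) = 5245 \left(69 + \left(-9 + \frac{1}{98}\right)\right) = 5245 \left(69 - \frac{881}{98}\right) = 5245 \cdot \frac{5881}{98} = \frac{30845845}{98}$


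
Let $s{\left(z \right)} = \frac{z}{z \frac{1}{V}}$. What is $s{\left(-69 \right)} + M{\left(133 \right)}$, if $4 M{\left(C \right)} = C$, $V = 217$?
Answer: $\frac{1001}{4} \approx 250.25$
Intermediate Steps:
$M{\left(C \right)} = \frac{C}{4}$
$s{\left(z \right)} = 217$ ($s{\left(z \right)} = \frac{z}{z \frac{1}{217}} = \frac{z}{\frac{1}{217} z} = z \frac{217}{z} = 217$)
$s{\left(-69 \right)} + M{\left(133 \right)} = 217 + \frac{1}{4} \cdot 133 = 217 + \frac{133}{4} = \frac{1001}{4}$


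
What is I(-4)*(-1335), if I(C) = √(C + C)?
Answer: -2670*I*√2 ≈ -3775.9*I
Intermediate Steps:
I(C) = √2*√C (I(C) = √(2*C) = √2*√C)
I(-4)*(-1335) = (√2*√(-4))*(-1335) = (√2*(2*I))*(-1335) = (2*I*√2)*(-1335) = -2670*I*√2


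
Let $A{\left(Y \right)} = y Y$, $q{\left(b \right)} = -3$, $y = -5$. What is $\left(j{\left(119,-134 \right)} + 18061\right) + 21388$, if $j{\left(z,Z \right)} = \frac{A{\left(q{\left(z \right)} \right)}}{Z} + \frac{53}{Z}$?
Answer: $\frac{2643049}{67} \approx 39449.0$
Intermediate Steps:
$A{\left(Y \right)} = - 5 Y$
$j{\left(z,Z \right)} = \frac{68}{Z}$ ($j{\left(z,Z \right)} = \frac{\left(-5\right) \left(-3\right)}{Z} + \frac{53}{Z} = \frac{15}{Z} + \frac{53}{Z} = \frac{68}{Z}$)
$\left(j{\left(119,-134 \right)} + 18061\right) + 21388 = \left(\frac{68}{-134} + 18061\right) + 21388 = \left(68 \left(- \frac{1}{134}\right) + 18061\right) + 21388 = \left(- \frac{34}{67} + 18061\right) + 21388 = \frac{1210053}{67} + 21388 = \frac{2643049}{67}$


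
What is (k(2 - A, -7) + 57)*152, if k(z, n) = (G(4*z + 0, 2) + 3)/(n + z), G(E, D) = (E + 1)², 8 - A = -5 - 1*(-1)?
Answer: -84360/17 ≈ -4962.4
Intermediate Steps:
A = 12 (A = 8 - (-5 - 1*(-1)) = 8 - (-5 + 1) = 8 - 1*(-4) = 8 + 4 = 12)
G(E, D) = (1 + E)²
k(z, n) = (3 + (1 + 4*z)²)/(n + z) (k(z, n) = ((1 + (4*z + 0))² + 3)/(n + z) = ((1 + 4*z)² + 3)/(n + z) = (3 + (1 + 4*z)²)/(n + z))
(k(2 - A, -7) + 57)*152 = ((3 + (1 + 4*(2 - 1*12))²)/(-7 + (2 - 1*12)) + 57)*152 = ((3 + (1 + 4*(2 - 12))²)/(-7 + (2 - 12)) + 57)*152 = ((3 + (1 + 4*(-10))²)/(-7 - 10) + 57)*152 = ((3 + (1 - 40)²)/(-17) + 57)*152 = (-(3 + (-39)²)/17 + 57)*152 = (-(3 + 1521)/17 + 57)*152 = (-1/17*1524 + 57)*152 = (-1524/17 + 57)*152 = -555/17*152 = -84360/17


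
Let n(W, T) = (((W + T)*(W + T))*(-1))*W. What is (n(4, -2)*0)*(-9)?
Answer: 0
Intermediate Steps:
n(W, T) = -W*(T + W)² (n(W, T) = (((T + W)*(T + W))*(-1))*W = ((T + W)²*(-1))*W = (-(T + W)²)*W = -W*(T + W)²)
(n(4, -2)*0)*(-9) = (-1*4*(-2 + 4)²*0)*(-9) = (-1*4*2²*0)*(-9) = (-1*4*4*0)*(-9) = -16*0*(-9) = 0*(-9) = 0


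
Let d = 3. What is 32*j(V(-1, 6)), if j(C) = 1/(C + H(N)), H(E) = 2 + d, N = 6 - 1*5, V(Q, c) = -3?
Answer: 16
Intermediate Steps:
N = 1 (N = 6 - 5 = 1)
H(E) = 5 (H(E) = 2 + 3 = 5)
j(C) = 1/(5 + C) (j(C) = 1/(C + 5) = 1/(5 + C))
32*j(V(-1, 6)) = 32/(5 - 3) = 32/2 = 32*(1/2) = 16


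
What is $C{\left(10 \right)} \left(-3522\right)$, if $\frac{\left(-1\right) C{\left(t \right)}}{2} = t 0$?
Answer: $0$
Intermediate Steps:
$C{\left(t \right)} = 0$ ($C{\left(t \right)} = - 2 t 0 = \left(-2\right) 0 = 0$)
$C{\left(10 \right)} \left(-3522\right) = 0 \left(-3522\right) = 0$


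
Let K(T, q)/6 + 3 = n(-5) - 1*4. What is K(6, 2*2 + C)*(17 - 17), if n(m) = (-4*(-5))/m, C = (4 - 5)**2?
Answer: 0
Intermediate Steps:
C = 1 (C = (-1)**2 = 1)
n(m) = 20/m
K(T, q) = -66 (K(T, q) = -18 + 6*(20/(-5) - 1*4) = -18 + 6*(20*(-1/5) - 4) = -18 + 6*(-4 - 4) = -18 + 6*(-8) = -18 - 48 = -66)
K(6, 2*2 + C)*(17 - 17) = -66*(17 - 17) = -66*0 = 0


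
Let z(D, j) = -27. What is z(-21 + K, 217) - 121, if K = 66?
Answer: -148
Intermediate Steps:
z(-21 + K, 217) - 121 = -27 - 121 = -148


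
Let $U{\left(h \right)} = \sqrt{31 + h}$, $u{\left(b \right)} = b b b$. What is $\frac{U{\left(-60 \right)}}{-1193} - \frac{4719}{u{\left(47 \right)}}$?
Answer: $- \frac{4719}{103823} - \frac{i \sqrt{29}}{1193} \approx -0.045452 - 0.004514 i$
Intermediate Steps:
$u{\left(b \right)} = b^{3}$ ($u{\left(b \right)} = b^{2} b = b^{3}$)
$\frac{U{\left(-60 \right)}}{-1193} - \frac{4719}{u{\left(47 \right)}} = \frac{\sqrt{31 - 60}}{-1193} - \frac{4719}{47^{3}} = \sqrt{-29} \left(- \frac{1}{1193}\right) - \frac{4719}{103823} = i \sqrt{29} \left(- \frac{1}{1193}\right) - \frac{4719}{103823} = - \frac{i \sqrt{29}}{1193} - \frac{4719}{103823} = - \frac{4719}{103823} - \frac{i \sqrt{29}}{1193}$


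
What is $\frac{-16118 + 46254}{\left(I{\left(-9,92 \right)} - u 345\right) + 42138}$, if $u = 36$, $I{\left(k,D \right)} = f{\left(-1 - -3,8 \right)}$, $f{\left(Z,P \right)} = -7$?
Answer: $\frac{30136}{29711} \approx 1.0143$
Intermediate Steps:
$I{\left(k,D \right)} = -7$
$\frac{-16118 + 46254}{\left(I{\left(-9,92 \right)} - u 345\right) + 42138} = \frac{-16118 + 46254}{\left(-7 - 36 \cdot 345\right) + 42138} = \frac{30136}{\left(-7 - 12420\right) + 42138} = \frac{30136}{-12427 + 42138} = \frac{30136}{29711}$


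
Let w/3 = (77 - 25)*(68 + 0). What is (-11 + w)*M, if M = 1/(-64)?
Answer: -10597/64 ≈ -165.58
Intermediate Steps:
M = -1/64 ≈ -0.015625
w = 10608 (w = 3*((77 - 25)*(68 + 0)) = 3*(52*68) = 3*3536 = 10608)
(-11 + w)*M = (-11 + 10608)*(-1/64) = 10597*(-1/64) = -10597/64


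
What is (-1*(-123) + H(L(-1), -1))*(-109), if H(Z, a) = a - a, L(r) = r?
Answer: -13407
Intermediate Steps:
H(Z, a) = 0
(-1*(-123) + H(L(-1), -1))*(-109) = (-1*(-123) + 0)*(-109) = (123 + 0)*(-109) = 123*(-109) = -13407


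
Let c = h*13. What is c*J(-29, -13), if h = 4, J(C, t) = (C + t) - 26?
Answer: -3536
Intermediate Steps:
J(C, t) = -26 + C + t
c = 52 (c = 4*13 = 52)
c*J(-29, -13) = 52*(-26 - 29 - 13) = 52*(-68) = -3536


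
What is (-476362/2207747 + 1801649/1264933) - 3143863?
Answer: -8779712032681857656/2792652035951 ≈ -3.1439e+6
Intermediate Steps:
(-476362/2207747 + 1801649/1264933) - 3143863 = 3375019161057/2792652035951 - 3143863 = -8779712032681857656/2792652035951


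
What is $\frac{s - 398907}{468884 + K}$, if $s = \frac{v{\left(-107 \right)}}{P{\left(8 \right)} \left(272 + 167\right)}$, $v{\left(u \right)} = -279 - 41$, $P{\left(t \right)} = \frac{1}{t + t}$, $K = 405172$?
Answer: $- \frac{175125293}{383710584} \approx -0.4564$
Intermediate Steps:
$P{\left(t \right)} = \frac{1}{2 t}$
$v{\left(u \right)} = -320$ ($v{\left(u \right)} = -279 - 41 = -320$)
$s = - \frac{5120}{439}$ ($s = - \frac{320}{\frac{1}{2 \cdot 8} \left(272 + 167\right)} = - \frac{320}{\frac{1}{2} \cdot \frac{1}{8} \cdot 439} = - \frac{320}{\frac{1}{16} \cdot 439} = - \frac{320}{\frac{439}{16}} = \left(-320\right) \frac{16}{439} = - \frac{5120}{439} \approx -11.663$)
$\frac{s - 398907}{468884 + K} = \frac{- \frac{5120}{439} - 398907}{468884 + 405172} = - \frac{175125293}{439 \cdot 874056} = \left(- \frac{175125293}{439}\right) \frac{1}{874056} = - \frac{175125293}{383710584}$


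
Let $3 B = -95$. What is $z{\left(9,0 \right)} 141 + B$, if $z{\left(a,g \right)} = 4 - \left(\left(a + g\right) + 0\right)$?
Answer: $- \frac{2210}{3} \approx -736.67$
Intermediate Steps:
$B = - \frac{95}{3}$ ($B = \frac{1}{3} \left(-95\right) = - \frac{95}{3} \approx -31.667$)
$z{\left(a,g \right)} = 4 - a - g$ ($z{\left(a,g \right)} = 4 - \left(a + g\right) = 4 - a - g$)
$z{\left(9,0 \right)} 141 + B = \left(4 - 9 - 0\right) 141 - \frac{95}{3} = \left(4 - 9 + 0\right) 141 - \frac{95}{3} = \left(-5\right) 141 - \frac{95}{3} = -705 - \frac{95}{3} = - \frac{2210}{3}$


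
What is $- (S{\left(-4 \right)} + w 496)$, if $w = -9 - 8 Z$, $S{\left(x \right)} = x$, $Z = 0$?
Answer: $4468$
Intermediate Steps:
$w = -9$ ($w = -9 - 0 = -9 + 0 = -9$)
$- (S{\left(-4 \right)} + w 496) = - (-4 - 4464) = \left(-1\right) \left(-4468\right) = 4468$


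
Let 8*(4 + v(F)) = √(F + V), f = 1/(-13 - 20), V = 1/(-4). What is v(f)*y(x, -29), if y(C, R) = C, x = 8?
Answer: -32 + I*√1221/66 ≈ -32.0 + 0.52944*I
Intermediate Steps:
V = -¼ ≈ -0.25000
f = -1/33 (f = 1/(-33) = -1/33 ≈ -0.030303)
v(F) = -4 + √(-¼ + F)/8 (v(F) = -4 + √(F - ¼)/8 = -4 + √(-¼ + F)/8)
v(f)*y(x, -29) = (-4 + √(-1 + 4*(-1/33))/16)*8 = (-4 + √(-1 - 4/33)/16)*8 = (-4 + √(-37/33)/16)*8 = (-4 + (I*√1221/33)/16)*8 = (-4 + I*√1221/528)*8 = -32 + I*√1221/66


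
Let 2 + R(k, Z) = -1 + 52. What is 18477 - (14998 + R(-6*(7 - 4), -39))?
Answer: 3430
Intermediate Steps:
R(k, Z) = 49 (R(k, Z) = -2 + (-1 + 52) = -2 + 51 = 49)
18477 - (14998 + R(-6*(7 - 4), -39)) = 18477 - (14998 + 49) = 18477 - 1*15047 = 18477 - 15047 = 3430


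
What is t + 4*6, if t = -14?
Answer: 10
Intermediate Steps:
t + 4*6 = -14 + 4*6 = -14 + 24 = 10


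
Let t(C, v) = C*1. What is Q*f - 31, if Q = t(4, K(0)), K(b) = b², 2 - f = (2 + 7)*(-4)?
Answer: 121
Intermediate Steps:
f = 38 (f = 2 - (2 + 7)*(-4) = 2 - 9*(-4) = 2 - 1*(-36) = 2 + 36 = 38)
t(C, v) = C
Q = 4
Q*f - 31 = 4*38 - 31 = 152 - 31 = 121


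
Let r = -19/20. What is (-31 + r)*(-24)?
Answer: 3834/5 ≈ 766.80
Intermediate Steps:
r = -19/20 (r = -19*1/20 = -19/20 ≈ -0.95000)
(-31 + r)*(-24) = (-31 - 19/20)*(-24) = -639/20*(-24) = 3834/5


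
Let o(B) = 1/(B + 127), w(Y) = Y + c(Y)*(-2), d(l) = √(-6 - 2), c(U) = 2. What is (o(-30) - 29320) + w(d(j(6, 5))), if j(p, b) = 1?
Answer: -2844427/97 + 2*I*√2 ≈ -29324.0 + 2.8284*I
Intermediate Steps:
d(l) = 2*I*√2 (d(l) = √(-8) = 2*I*√2)
w(Y) = -4 + Y (w(Y) = Y + 2*(-2) = Y - 4 = -4 + Y)
o(B) = 1/(127 + B)
(o(-30) - 29320) + w(d(j(6, 5))) = (1/(127 - 30) - 29320) + (-4 + 2*I*√2) = (1/97 - 29320) + (-4 + 2*I*√2) = -2844039/97 + (-4 + 2*I*√2) = -2844427/97 + 2*I*√2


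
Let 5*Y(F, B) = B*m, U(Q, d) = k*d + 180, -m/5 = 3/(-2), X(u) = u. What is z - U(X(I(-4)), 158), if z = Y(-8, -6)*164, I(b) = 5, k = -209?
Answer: 31366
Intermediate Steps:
m = 15/2 (m = -15/(-2) = -15*(-1)/2 = -5*(-3/2) = 15/2 ≈ 7.5000)
U(Q, d) = 180 - 209*d (U(Q, d) = -209*d + 180 = 180 - 209*d)
Y(F, B) = 3*B/2 (Y(F, B) = (B*(15/2))/5 = (15*B/2)/5 = 3*B/2)
z = -1476 (z = ((3/2)*(-6))*164 = -9*164 = -1476)
z - U(X(I(-4)), 158) = -1476 - (180 - 209*158) = -1476 - (180 - 33022) = -1476 - 1*(-32842) = -1476 + 32842 = 31366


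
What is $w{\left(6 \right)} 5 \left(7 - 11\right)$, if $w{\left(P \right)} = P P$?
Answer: $-720$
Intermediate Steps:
$w{\left(P \right)} = P^{2}$
$w{\left(6 \right)} 5 \left(7 - 11\right) = 6^{2} \cdot 5 \left(7 - 11\right) = 36 \cdot 5 \left(-4\right) = 36 \left(-20\right) = -720$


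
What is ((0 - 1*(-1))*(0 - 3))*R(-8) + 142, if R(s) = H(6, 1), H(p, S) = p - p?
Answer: 142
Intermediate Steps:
H(p, S) = 0
R(s) = 0
((0 - 1*(-1))*(0 - 3))*R(-8) + 142 = ((0 - 1*(-1))*(0 - 3))*0 + 142 = ((0 + 1)*(-3))*0 + 142 = (1*(-3))*0 + 142 = -3*0 + 142 = 0 + 142 = 142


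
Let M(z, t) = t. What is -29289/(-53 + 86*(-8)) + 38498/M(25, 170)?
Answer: 429566/1615 ≈ 265.99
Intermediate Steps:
-29289/(-53 + 86*(-8)) + 38498/M(25, 170) = -29289/(-53 + 86*(-8)) + 38498/170 = -29289/(-53 - 688) + 38498*(1/170) = -29289/(-741) + 19249/85 = -29289*(-1/741) + 19249/85 = 751/19 + 19249/85 = 429566/1615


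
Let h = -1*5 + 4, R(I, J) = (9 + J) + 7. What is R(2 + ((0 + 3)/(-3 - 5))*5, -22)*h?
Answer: 6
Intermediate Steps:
R(I, J) = 16 + J
h = -1 (h = -5 + 4 = -1)
R(2 + ((0 + 3)/(-3 - 5))*5, -22)*h = (16 - 22)*(-1) = -6*(-1) = 6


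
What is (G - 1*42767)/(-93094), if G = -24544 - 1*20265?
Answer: 492/523 ≈ 0.94073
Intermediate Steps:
G = -44809 (G = -24544 - 20265 = -44809)
(G - 1*42767)/(-93094) = (-44809 - 1*42767)/(-93094) = (-44809 - 42767)*(-1/93094) = -87576*(-1/93094) = 492/523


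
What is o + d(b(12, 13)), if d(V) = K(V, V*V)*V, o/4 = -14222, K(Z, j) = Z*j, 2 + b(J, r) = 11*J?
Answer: 285553112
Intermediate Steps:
b(J, r) = -2 + 11*J
o = -56888 (o = 4*(-14222) = -56888)
d(V) = V**4 (d(V) = (V*(V*V))*V = (V*V**2)*V = V**3*V = V**4)
o + d(b(12, 13)) = -56888 + (-2 + 11*12)**4 = -56888 + (-2 + 132)**4 = -56888 + 130**4 = -56888 + 285610000 = 285553112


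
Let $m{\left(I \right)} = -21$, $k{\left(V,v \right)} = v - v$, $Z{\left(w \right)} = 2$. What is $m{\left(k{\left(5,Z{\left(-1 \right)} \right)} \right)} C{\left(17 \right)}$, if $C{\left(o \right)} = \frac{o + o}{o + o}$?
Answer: $-21$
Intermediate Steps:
$k{\left(V,v \right)} = 0$
$C{\left(o \right)} = 1$ ($C{\left(o \right)} = \frac{2 o}{2 o} = 2 o \frac{1}{2 o} = 1$)
$m{\left(k{\left(5,Z{\left(-1 \right)} \right)} \right)} C{\left(17 \right)} = \left(-21\right) 1 = -21$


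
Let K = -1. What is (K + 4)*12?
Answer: 36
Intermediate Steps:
(K + 4)*12 = (-1 + 4)*12 = 3*12 = 36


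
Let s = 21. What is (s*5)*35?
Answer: 3675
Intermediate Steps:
(s*5)*35 = (21*5)*35 = 105*35 = 3675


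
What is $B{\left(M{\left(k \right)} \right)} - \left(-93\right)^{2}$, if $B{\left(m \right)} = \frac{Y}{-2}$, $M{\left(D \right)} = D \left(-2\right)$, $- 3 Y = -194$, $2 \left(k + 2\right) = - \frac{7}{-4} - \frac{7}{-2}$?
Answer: $- \frac{26044}{3} \approx -8681.3$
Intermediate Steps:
$k = \frac{5}{8}$ ($k = -2 + \frac{- \frac{7}{-4} - \frac{7}{-2}}{2} = -2 + \frac{\left(-7\right) \left(- \frac{1}{4}\right) - - \frac{7}{2}}{2} = -2 + \frac{\frac{7}{4} + \frac{7}{2}}{2} = -2 + \frac{1}{2} \cdot \frac{21}{4} = -2 + \frac{21}{8} = \frac{5}{8} \approx 0.625$)
$Y = \frac{194}{3}$ ($Y = \left(- \frac{1}{3}\right) \left(-194\right) = \frac{194}{3} \approx 64.667$)
$M{\left(D \right)} = - 2 D$
$B{\left(m \right)} = - \frac{97}{3}$ ($B{\left(m \right)} = \frac{194}{3 \left(-2\right)} = \frac{194}{3} \left(- \frac{1}{2}\right) = - \frac{97}{3}$)
$B{\left(M{\left(k \right)} \right)} - \left(-93\right)^{2} = - \frac{97}{3} - \left(-93\right)^{2} = - \frac{97}{3} - 8649 = - \frac{26044}{3}$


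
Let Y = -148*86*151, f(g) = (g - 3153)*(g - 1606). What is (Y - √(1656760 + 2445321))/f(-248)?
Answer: -960964/3152727 - √4102081/6305454 ≈ -0.30513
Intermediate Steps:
f(g) = (-3153 + g)*(-1606 + g)
Y = -1921928 (Y = -12728*151 = -1921928)
(Y - √(1656760 + 2445321))/f(-248) = (-1921928 - √(1656760 + 2445321))/(5063718 + (-248)² - 4759*(-248)) = (-1921928 - √4102081)/(5063718 + 61504 + 1180232) = (-1921928 - √4102081)/6305454 = (-1921928 - √4102081)*(1/6305454) = -960964/3152727 - √4102081/6305454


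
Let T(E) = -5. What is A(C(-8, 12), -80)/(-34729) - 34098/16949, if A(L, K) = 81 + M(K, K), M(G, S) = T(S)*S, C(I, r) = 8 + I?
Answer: -1192341911/588621821 ≈ -2.0257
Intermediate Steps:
M(G, S) = -5*S
A(L, K) = 81 - 5*K
A(C(-8, 12), -80)/(-34729) - 34098/16949 = (81 - 5*(-80))/(-34729) - 34098/16949 = (81 + 400)*(-1/34729) - 34098*1/16949 = 481*(-1/34729) - 34098/16949 = -481/34729 - 34098/16949 = -1192341911/588621821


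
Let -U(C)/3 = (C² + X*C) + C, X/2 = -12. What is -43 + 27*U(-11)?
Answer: -30337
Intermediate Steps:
X = -24 (X = 2*(-12) = -24)
U(C) = -3*C² + 69*C (U(C) = -3*((C² - 24*C) + C) = -3*(C² - 23*C) = -3*C² + 69*C)
-43 + 27*U(-11) = -43 + 27*(3*(-11)*(23 - 1*(-11))) = -43 + 27*(3*(-11)*(23 + 11)) = -43 + 27*(3*(-11)*34) = -43 + 27*(-1122) = -43 - 30294 = -30337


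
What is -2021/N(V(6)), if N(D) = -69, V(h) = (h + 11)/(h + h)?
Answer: 2021/69 ≈ 29.290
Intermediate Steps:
V(h) = (11 + h)/(2*h) (V(h) = (11 + h)/((2*h)) = (11 + h)*(1/(2*h)) = (11 + h)/(2*h))
-2021/N(V(6)) = -2021/(-69) = -2021*(-1/69) = 2021/69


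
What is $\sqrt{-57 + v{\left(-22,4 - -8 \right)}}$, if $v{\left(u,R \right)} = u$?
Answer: $i \sqrt{79} \approx 8.8882 i$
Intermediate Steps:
$\sqrt{-57 + v{\left(-22,4 - -8 \right)}} = \sqrt{-57 - 22} = \sqrt{-79} = i \sqrt{79}$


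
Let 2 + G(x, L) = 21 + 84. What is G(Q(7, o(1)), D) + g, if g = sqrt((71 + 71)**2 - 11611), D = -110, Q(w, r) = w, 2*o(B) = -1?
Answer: 103 + sqrt(8553) ≈ 195.48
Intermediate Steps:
o(B) = -1/2 (o(B) = (1/2)*(-1) = -1/2)
G(x, L) = 103 (G(x, L) = -2 + (21 + 84) = -2 + 105 = 103)
g = sqrt(8553) (g = sqrt(142**2 - 11611) = sqrt(20164 - 11611) = sqrt(8553) ≈ 92.482)
G(Q(7, o(1)), D) + g = 103 + sqrt(8553)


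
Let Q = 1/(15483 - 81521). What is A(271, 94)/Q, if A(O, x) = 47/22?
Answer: -1551893/11 ≈ -1.4108e+5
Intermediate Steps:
A(O, x) = 47/22 (A(O, x) = 47*(1/22) = 47/22)
Q = -1/66038 (Q = 1/(-66038) = -1/66038 ≈ -1.5143e-5)
A(271, 94)/Q = 47/(22*(-1/66038)) = (47/22)*(-66038) = -1551893/11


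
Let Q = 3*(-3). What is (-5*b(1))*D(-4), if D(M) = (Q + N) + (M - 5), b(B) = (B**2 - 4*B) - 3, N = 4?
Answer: -420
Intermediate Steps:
Q = -9
b(B) = -3 + B**2 - 4*B
D(M) = -10 + M (D(M) = (-9 + 4) + (M - 5) = -5 + (-5 + M) = -10 + M)
(-5*b(1))*D(-4) = (-5*(-3 + 1**2 - 4*1))*(-10 - 4) = -5*(-3 + 1 - 4)*(-14) = -5*(-6)*(-14) = 30*(-14) = -420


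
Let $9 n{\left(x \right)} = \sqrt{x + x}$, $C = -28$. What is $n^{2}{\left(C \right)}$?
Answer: $- \frac{56}{81} \approx -0.69136$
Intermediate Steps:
$n{\left(x \right)} = \frac{\sqrt{2} \sqrt{x}}{9}$ ($n{\left(x \right)} = \frac{\sqrt{x + x}}{9} = \frac{\sqrt{2 x}}{9} = \frac{\sqrt{2} \sqrt{x}}{9}$)
$n^{2}{\left(C \right)} = \left(\frac{\sqrt{2} \sqrt{-28}}{9}\right)^{2} = \left(\frac{\sqrt{2} \cdot 2 i \sqrt{7}}{9}\right)^{2} = \left(\frac{2 i \sqrt{14}}{9}\right)^{2} = - \frac{56}{81}$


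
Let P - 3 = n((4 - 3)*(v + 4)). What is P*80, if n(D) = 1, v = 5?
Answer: 320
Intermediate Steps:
P = 4 (P = 3 + 1 = 4)
P*80 = 4*80 = 320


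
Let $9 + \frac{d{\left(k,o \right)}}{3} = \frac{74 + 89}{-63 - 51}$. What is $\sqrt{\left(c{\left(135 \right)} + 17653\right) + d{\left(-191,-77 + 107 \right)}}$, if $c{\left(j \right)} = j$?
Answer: $\frac{\sqrt{25640690}}{38} \approx 133.25$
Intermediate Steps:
$d{\left(k,o \right)} = - \frac{1189}{38}$ ($d{\left(k,o \right)} = -27 + 3 \frac{74 + 89}{-63 - 51} = -27 + 3 \frac{163}{-114} = -27 + 3 \cdot 163 \left(- \frac{1}{114}\right) = -27 + 3 \left(- \frac{163}{114}\right) = -27 - \frac{163}{38} = - \frac{1189}{38}$)
$\sqrt{\left(c{\left(135 \right)} + 17653\right) + d{\left(-191,-77 + 107 \right)}} = \sqrt{\left(135 + 17653\right) - \frac{1189}{38}} = \sqrt{17788 - \frac{1189}{38}} = \sqrt{\frac{674755}{38}} = \frac{\sqrt{25640690}}{38}$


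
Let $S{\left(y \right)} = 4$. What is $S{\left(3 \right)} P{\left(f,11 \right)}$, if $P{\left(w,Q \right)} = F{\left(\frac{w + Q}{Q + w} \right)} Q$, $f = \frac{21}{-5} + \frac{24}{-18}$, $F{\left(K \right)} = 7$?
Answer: $308$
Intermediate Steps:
$f = - \frac{83}{15}$ ($f = 21 \left(- \frac{1}{5}\right) + 24 \left(- \frac{1}{18}\right) = - \frac{21}{5} - \frac{4}{3} = - \frac{83}{15} \approx -5.5333$)
$P{\left(w,Q \right)} = 7 Q$
$S{\left(3 \right)} P{\left(f,11 \right)} = 4 \cdot 7 \cdot 11 = 4 \cdot 77 = 308$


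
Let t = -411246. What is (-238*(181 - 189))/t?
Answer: -952/205623 ≈ -0.0046298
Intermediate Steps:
(-238*(181 - 189))/t = -238*(181 - 189)/(-411246) = -238*(-8)*(-1/411246) = 1904*(-1/411246) = -952/205623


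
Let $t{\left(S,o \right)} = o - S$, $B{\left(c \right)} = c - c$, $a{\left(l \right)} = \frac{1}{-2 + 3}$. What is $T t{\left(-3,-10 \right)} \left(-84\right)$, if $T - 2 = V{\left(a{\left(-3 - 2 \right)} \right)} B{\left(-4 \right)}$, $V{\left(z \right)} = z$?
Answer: $1176$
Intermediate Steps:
$a{\left(l \right)} = 1$ ($a{\left(l \right)} = 1^{-1} = 1$)
$B{\left(c \right)} = 0$
$T = 2$ ($T = 2 + 1 \cdot 0 = 2 + 0 = 2$)
$T t{\left(-3,-10 \right)} \left(-84\right) = 2 \left(-10 - -3\right) \left(-84\right) = 2 \left(-10 + 3\right) \left(-84\right) = 2 \left(-7\right) \left(-84\right) = \left(-14\right) \left(-84\right) = 1176$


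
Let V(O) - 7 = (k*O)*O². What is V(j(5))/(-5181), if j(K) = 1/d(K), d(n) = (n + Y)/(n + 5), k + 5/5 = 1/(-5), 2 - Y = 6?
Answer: 1193/5181 ≈ 0.23026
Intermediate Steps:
Y = -4 (Y = 2 - 1*6 = 2 - 6 = -4)
k = -6/5 (k = -1 + 1/(-5) = -1 - ⅕ = -6/5 ≈ -1.2000)
d(n) = (-4 + n)/(5 + n) (d(n) = (n - 4)/(n + 5) = (-4 + n)/(5 + n))
j(K) = (5 + K)/(-4 + K) (j(K) = 1/((-4 + K)/(5 + K)) = (5 + K)/(-4 + K))
V(O) = 7 - 6*O³/5 (V(O) = 7 + (-6*O/5)*O² = 7 - 6*O³/5)
V(j(5))/(-5181) = (7 - 6*(5 + 5)³/(-4 + 5)³/5)/(-5181) = (7 - 6*(10/1)³/5)*(-1/5181) = (7 - 6*(1*10)³/5)*(-1/5181) = (7 - 6/5*10³)*(-1/5181) = (7 - 6/5*1000)*(-1/5181) = (7 - 1200)*(-1/5181) = -1193*(-1/5181) = 1193/5181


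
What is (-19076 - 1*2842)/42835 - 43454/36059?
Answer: -203976404/118814405 ≈ -1.7168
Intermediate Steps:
(-19076 - 1*2842)/42835 - 43454/36059 = (-19076 - 2842)*(1/42835) - 43454*1/36059 = -21918*1/42835 - 43454/36059 = -1686/3295 - 43454/36059 = -203976404/118814405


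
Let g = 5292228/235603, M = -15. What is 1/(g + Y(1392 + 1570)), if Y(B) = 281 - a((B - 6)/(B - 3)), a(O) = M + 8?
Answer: 235603/73145892 ≈ 0.0032210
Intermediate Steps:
a(O) = -7 (a(O) = -15 + 8 = -7)
Y(B) = 288 (Y(B) = 281 - 1*(-7) = 281 + 7 = 288)
g = 5292228/235603 (g = 5292228*(1/235603) = 5292228/235603 ≈ 22.462)
1/(g + Y(1392 + 1570)) = 1/(5292228/235603 + 288) = 1/(73145892/235603) = 235603/73145892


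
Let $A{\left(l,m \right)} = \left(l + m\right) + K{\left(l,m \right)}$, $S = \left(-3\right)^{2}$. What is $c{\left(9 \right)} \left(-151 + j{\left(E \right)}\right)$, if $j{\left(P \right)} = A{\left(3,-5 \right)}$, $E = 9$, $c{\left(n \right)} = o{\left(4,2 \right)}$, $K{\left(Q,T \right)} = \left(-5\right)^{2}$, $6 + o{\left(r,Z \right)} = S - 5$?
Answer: $256$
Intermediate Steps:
$S = 9$
$o{\left(r,Z \right)} = -2$ ($o{\left(r,Z \right)} = -6 + \left(9 - 5\right) = -6 + 4 = -2$)
$K{\left(Q,T \right)} = 25$
$c{\left(n \right)} = -2$
$A{\left(l,m \right)} = 25 + l + m$ ($A{\left(l,m \right)} = \left(l + m\right) + 25 = 25 + l + m$)
$j{\left(P \right)} = 23$ ($j{\left(P \right)} = 25 + 3 - 5 = 23$)
$c{\left(9 \right)} \left(-151 + j{\left(E \right)}\right) = - 2 \left(-151 + 23\right) = \left(-2\right) \left(-128\right) = 256$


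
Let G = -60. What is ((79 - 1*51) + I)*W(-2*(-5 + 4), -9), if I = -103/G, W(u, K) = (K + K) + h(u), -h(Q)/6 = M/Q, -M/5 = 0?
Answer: -5349/10 ≈ -534.90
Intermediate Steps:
M = 0 (M = -5*0 = 0)
h(Q) = 0 (h(Q) = -0/Q = -6*0 = 0)
W(u, K) = 2*K (W(u, K) = (K + K) + 0 = 2*K + 0 = 2*K)
I = 103/60 (I = -103/(-60) = -103*(-1/60) = 103/60 ≈ 1.7167)
((79 - 1*51) + I)*W(-2*(-5 + 4), -9) = ((79 - 1*51) + 103/60)*(2*(-9)) = ((79 - 51) + 103/60)*(-18) = (28 + 103/60)*(-18) = (1783/60)*(-18) = -5349/10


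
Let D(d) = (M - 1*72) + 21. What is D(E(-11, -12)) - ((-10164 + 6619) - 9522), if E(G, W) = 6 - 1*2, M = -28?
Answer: 12988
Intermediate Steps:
E(G, W) = 4 (E(G, W) = 6 - 2 = 4)
D(d) = -79 (D(d) = (-28 - 1*72) + 21 = (-28 - 72) + 21 = -100 + 21 = -79)
D(E(-11, -12)) - ((-10164 + 6619) - 9522) = -79 - ((-10164 + 6619) - 9522) = -79 - (-3545 - 9522) = -79 - 1*(-13067) = -79 + 13067 = 12988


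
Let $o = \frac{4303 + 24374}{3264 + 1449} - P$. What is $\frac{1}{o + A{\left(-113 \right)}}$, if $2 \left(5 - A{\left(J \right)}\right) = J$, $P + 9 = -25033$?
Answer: $\frac{3142}{78894315} \approx 3.9825 \cdot 10^{-5}$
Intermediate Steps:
$P = -25042$ ($P = -9 - 25033 = -25042$)
$A{\left(J \right)} = 5 - \frac{J}{2}$
$o = \frac{39350541}{1571}$ ($o = \frac{4303 + 24374}{3264 + 1449} - -25042 = \frac{28677}{4713} + 25042 = 28677 \cdot \frac{1}{4713} + 25042 = \frac{9559}{1571} + 25042 = \frac{39350541}{1571} \approx 25048.0$)
$\frac{1}{o + A{\left(-113 \right)}} = \frac{1}{\frac{39350541}{1571} + \left(5 - - \frac{113}{2}\right)} = \frac{1}{\frac{39350541}{1571} + \left(5 + \frac{113}{2}\right)} = \frac{1}{\frac{39350541}{1571} + \frac{123}{2}} = \frac{1}{\frac{78894315}{3142}} = \frac{3142}{78894315}$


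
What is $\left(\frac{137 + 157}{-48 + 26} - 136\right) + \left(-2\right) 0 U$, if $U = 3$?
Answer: $- \frac{1643}{11} \approx -149.36$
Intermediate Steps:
$\left(\frac{137 + 157}{-48 + 26} - 136\right) + \left(-2\right) 0 U = \left(\frac{137 + 157}{-48 + 26} - 136\right) + \left(-2\right) 0 \cdot 3 = \left(\frac{294}{-22} - 136\right) + 0 \cdot 3 = \left(294 \left(- \frac{1}{22}\right) - 136\right) + 0 = \left(- \frac{147}{11} - 136\right) + 0 = - \frac{1643}{11} + 0 = - \frac{1643}{11}$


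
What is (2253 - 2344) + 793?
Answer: 702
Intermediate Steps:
(2253 - 2344) + 793 = -91 + 793 = 702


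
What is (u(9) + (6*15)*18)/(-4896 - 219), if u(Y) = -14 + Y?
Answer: -323/1023 ≈ -0.31574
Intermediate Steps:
(u(9) + (6*15)*18)/(-4896 - 219) = ((-14 + 9) + (6*15)*18)/(-4896 - 219) = (-5 + 90*18)/(-5115) = (-5 + 1620)*(-1/5115) = 1615*(-1/5115) = -323/1023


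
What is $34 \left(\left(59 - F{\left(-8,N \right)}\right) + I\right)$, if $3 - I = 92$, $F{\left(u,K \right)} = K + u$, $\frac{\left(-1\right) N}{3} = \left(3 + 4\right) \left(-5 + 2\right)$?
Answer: $-2890$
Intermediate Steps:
$N = 63$ ($N = - 3 \left(3 + 4\right) \left(-5 + 2\right) = - 3 \cdot 7 \left(-3\right) = \left(-3\right) \left(-21\right) = 63$)
$I = -89$ ($I = 3 - 92 = -89$)
$34 \left(\left(59 - F{\left(-8,N \right)}\right) + I\right) = 34 \left(\left(59 - \left(63 - 8\right)\right) - 89\right) = 34 \left(\left(59 - 55\right) - 89\right) = 34 \left(4 - 89\right) = 34 \left(-85\right) = -2890$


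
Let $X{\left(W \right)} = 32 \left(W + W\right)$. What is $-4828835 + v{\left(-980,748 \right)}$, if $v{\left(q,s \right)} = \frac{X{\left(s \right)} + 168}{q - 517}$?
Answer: $- \frac{7228814035}{1497} \approx -4.8289 \cdot 10^{6}$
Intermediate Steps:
$X{\left(W \right)} = 64 W$ ($X{\left(W \right)} = 32 \cdot 2 W = 64 W$)
$v{\left(q,s \right)} = \frac{168 + 64 s}{-517 + q}$ ($v{\left(q,s \right)} = \frac{64 s + 168}{q - 517} = \frac{168 + 64 s}{-517 + q}$)
$-4828835 + v{\left(-980,748 \right)} = -4828835 + \frac{8 \left(21 + 8 \cdot 748\right)}{-517 - 980} = -4828835 + \frac{8 \left(21 + 5984\right)}{-1497} = -4828835 + 8 \left(- \frac{1}{1497}\right) 6005 = -4828835 - \frac{48040}{1497} = - \frac{7228814035}{1497}$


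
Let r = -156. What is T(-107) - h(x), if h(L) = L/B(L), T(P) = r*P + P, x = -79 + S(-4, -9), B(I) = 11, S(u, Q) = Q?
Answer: 16593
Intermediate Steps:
x = -88 (x = -79 - 9 = -88)
T(P) = -155*P (T(P) = -156*P + P = -155*P)
h(L) = L/11
T(-107) - h(x) = -155*(-107) - (-88)/11 = 16585 - 1*(-8) = 16585 + 8 = 16593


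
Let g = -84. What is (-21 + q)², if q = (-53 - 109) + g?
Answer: 71289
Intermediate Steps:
q = -246 (q = (-53 - 109) - 84 = -162 - 84 = -246)
(-21 + q)² = (-21 - 246)² = (-267)² = 71289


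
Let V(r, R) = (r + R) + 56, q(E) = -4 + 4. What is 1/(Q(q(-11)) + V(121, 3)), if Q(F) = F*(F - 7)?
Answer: 1/180 ≈ 0.0055556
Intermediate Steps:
q(E) = 0
V(r, R) = 56 + R + r (V(r, R) = (R + r) + 56 = 56 + R + r)
Q(F) = F*(-7 + F)
1/(Q(q(-11)) + V(121, 3)) = 1/(0*(-7 + 0) + (56 + 3 + 121)) = 1/(0*(-7) + 180) = 1/(0 + 180) = 1/180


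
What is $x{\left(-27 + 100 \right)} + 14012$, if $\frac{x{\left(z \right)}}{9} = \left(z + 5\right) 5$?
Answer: $17522$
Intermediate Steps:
$x{\left(z \right)} = 225 + 45 z$ ($x{\left(z \right)} = 9 \left(z + 5\right) 5 = 9 \left(5 + z\right) 5 = 9 \left(25 + 5 z\right) = 225 + 45 z$)
$x{\left(-27 + 100 \right)} + 14012 = \left(225 + 45 \left(-27 + 100\right)\right) + 14012 = \left(225 + 45 \cdot 73\right) + 14012 = \left(225 + 3285\right) + 14012 = 3510 + 14012 = 17522$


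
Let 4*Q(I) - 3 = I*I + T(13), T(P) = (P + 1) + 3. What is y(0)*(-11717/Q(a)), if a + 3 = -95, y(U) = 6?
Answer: -11717/401 ≈ -29.219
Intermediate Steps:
T(P) = 4 + P (T(P) = (1 + P) + 3 = 4 + P)
a = -98 (a = -3 - 95 = -98)
Q(I) = 5 + I²/4 (Q(I) = ¾ + (I*I + (4 + 13))/4 = ¾ + (I² + 17)/4 = ¾ + (17 + I²)/4 = ¾ + (17/4 + I²/4) = 5 + I²/4)
y(0)*(-11717/Q(a)) = 6*(-11717/(5 + (¼)*(-98)²)) = 6*(-11717/(5 + (¼)*9604)) = 6*(-11717/(5 + 2401)) = 6*(-11717/2406) = -11717/401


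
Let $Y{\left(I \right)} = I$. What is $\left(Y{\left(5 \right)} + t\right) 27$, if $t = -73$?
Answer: $-1836$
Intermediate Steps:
$\left(Y{\left(5 \right)} + t\right) 27 = \left(5 - 73\right) 27 = \left(-68\right) 27 = -1836$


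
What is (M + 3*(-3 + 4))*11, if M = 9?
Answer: 132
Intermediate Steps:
(M + 3*(-3 + 4))*11 = (9 + 3*(-3 + 4))*11 = (9 + 3*1)*11 = (9 + 3)*11 = 12*11 = 132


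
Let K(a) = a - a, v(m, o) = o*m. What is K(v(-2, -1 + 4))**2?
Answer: 0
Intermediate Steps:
v(m, o) = m*o
K(a) = 0
K(v(-2, -1 + 4))**2 = 0**2 = 0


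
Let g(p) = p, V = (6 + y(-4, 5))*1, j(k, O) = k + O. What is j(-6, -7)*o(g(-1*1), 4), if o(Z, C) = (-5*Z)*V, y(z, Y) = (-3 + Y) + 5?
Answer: -845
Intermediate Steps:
y(z, Y) = 2 + Y
j(k, O) = O + k
V = 13 (V = (6 + (2 + 5))*1 = (6 + 7)*1 = 13*1 = 13)
o(Z, C) = -65*Z (o(Z, C) = -5*Z*13 = -65*Z)
j(-6, -7)*o(g(-1*1), 4) = (-7 - 6)*(-(-65)) = -(-845)*(-1) = -13*65 = -845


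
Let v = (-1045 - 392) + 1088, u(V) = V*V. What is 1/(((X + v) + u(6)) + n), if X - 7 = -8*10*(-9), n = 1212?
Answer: 1/1626 ≈ 0.00061501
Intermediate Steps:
X = 727 (X = 7 - 8*10*(-9) = 7 - 80*(-9) = 7 + 720 = 727)
u(V) = V²
v = -349 (v = -1437 + 1088 = -349)
1/(((X + v) + u(6)) + n) = 1/(((727 - 349) + 6²) + 1212) = 1/((378 + 36) + 1212) = 1/(414 + 1212) = 1/1626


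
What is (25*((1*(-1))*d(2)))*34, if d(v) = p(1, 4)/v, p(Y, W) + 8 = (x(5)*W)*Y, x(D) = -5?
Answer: 11900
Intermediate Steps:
p(Y, W) = -8 - 5*W*Y (p(Y, W) = -8 + (-5*W)*Y = -8 - 5*W*Y)
d(v) = -28/v (d(v) = (-8 - 5*4*1)/v = (-8 - 20)/v = -28/v)
(25*((1*(-1))*d(2)))*34 = (25*((1*(-1))*(-28/2)))*34 = (25*(-(-28)/2))*34 = (25*(-1*(-14)))*34 = (25*14)*34 = 350*34 = 11900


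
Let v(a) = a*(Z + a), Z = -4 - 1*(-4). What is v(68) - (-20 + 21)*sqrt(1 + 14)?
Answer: 4624 - sqrt(15) ≈ 4620.1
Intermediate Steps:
Z = 0 (Z = -4 + 4 = 0)
v(a) = a**2 (v(a) = a*(0 + a) = a*a = a**2)
v(68) - (-20 + 21)*sqrt(1 + 14) = 68**2 - (-20 + 21)*sqrt(1 + 14) = 4624 - sqrt(15)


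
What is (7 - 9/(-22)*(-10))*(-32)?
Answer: -1024/11 ≈ -93.091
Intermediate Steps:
(7 - 9/(-22)*(-10))*(-32) = (7 - 9*(-1/22)*(-10))*(-32) = (7 + (9/22)*(-10))*(-32) = (7 - 45/11)*(-32) = (32/11)*(-32) = -1024/11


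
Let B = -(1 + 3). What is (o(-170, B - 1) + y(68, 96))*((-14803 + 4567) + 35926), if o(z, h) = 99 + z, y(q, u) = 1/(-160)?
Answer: -29186409/16 ≈ -1.8242e+6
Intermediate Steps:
B = -4 (B = -1*4 = -4)
y(q, u) = -1/160
(o(-170, B - 1) + y(68, 96))*((-14803 + 4567) + 35926) = ((99 - 170) - 1/160)*((-14803 + 4567) + 35926) = (-71 - 1/160)*(-10236 + 35926) = -11361/160*25690 = -29186409/16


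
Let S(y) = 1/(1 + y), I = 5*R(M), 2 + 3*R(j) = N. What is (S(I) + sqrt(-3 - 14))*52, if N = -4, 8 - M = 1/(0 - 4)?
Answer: -52/9 + 52*I*sqrt(17) ≈ -5.7778 + 214.4*I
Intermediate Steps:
M = 33/4 (M = 8 - 1/(0 - 4) = 8 - 1/(-4) = 8 - 1*(-1/4) = 8 + 1/4 = 33/4 ≈ 8.2500)
R(j) = -2 (R(j) = -2/3 + (1/3)*(-4) = -2/3 - 4/3 = -2)
I = -10 (I = 5*(-2) = -10)
(S(I) + sqrt(-3 - 14))*52 = (1/(1 - 10) + sqrt(-3 - 14))*52 = (1/(-9) + sqrt(-17))*52 = (-1/9 + I*sqrt(17))*52 = -52/9 + 52*I*sqrt(17)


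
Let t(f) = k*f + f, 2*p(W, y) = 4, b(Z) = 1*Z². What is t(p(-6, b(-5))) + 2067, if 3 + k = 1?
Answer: 2065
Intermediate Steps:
b(Z) = Z²
k = -2 (k = -3 + 1 = -2)
p(W, y) = 2 (p(W, y) = (½)*4 = 2)
t(f) = -f (t(f) = -2*f + f = -f)
t(p(-6, b(-5))) + 2067 = -1*2 + 2067 = -2 + 2067 = 2065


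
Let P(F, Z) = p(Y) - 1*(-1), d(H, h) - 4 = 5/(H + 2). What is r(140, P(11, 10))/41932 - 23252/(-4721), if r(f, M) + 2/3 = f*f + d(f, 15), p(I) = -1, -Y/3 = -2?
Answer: 41343314209/7666488552 ≈ 5.3927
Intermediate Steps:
Y = 6 (Y = -3*(-2) = 6)
d(H, h) = 4 + 5/(2 + H) (d(H, h) = 4 + 5/(H + 2) = 4 + 5/(2 + H))
P(F, Z) = 0 (P(F, Z) = -1 - 1*(-1) = -1 + 1 = 0)
r(f, M) = -⅔ + f² + (13 + 4*f)/(2 + f) (r(f, M) = -⅔ + (f*f + (13 + 4*f)/(2 + f)) = -⅔ + (f² + (13 + 4*f)/(2 + f)) = -⅔ + f² + (13 + 4*f)/(2 + f))
r(140, P(11, 10))/41932 - 23252/(-4721) = ((39 + 12*140 + (-2 + 3*140²)*(2 + 140))/(3*(2 + 140)))/41932 - 23252/(-4721) = ((⅓)*(39 + 1680 + (-2 + 3*19600)*142)/142)*(1/41932) - 23252*(-1/4721) = ((⅓)*(1/142)*(39 + 1680 + (-2 + 58800)*142))*(1/41932) + 23252/4721 = ((⅓)*(1/142)*(39 + 1680 + 58798*142))*(1/41932) + 23252/4721 = ((⅓)*(1/142)*(39 + 1680 + 8349316))*(1/41932) + 23252/4721 = ((⅓)*(1/142)*8351035)*(1/41932) + 23252/4721 = (8351035/426)*(1/41932) + 23252/4721 = 759185/1623912 + 23252/4721 = 41343314209/7666488552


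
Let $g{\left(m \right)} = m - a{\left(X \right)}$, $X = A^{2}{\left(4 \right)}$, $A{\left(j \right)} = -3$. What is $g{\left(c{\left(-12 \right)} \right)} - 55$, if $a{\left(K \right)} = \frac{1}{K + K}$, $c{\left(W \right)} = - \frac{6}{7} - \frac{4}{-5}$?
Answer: $- \frac{34721}{630} \approx -55.113$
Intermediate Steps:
$c{\left(W \right)} = - \frac{2}{35}$ ($c{\left(W \right)} = \left(-6\right) \frac{1}{7} - - \frac{4}{5} = - \frac{6}{7} + \frac{4}{5} = - \frac{2}{35}$)
$X = 9$ ($X = \left(-3\right)^{2} = 9$)
$a{\left(K \right)} = \frac{1}{2 K}$
$g{\left(m \right)} = - \frac{1}{18} + m$ ($g{\left(m \right)} = m - \frac{1}{2 \cdot 9} = m - \frac{1}{2} \cdot \frac{1}{9} = m - \frac{1}{18} = - \frac{1}{18} + m$)
$g{\left(c{\left(-12 \right)} \right)} - 55 = \left(- \frac{1}{18} - \frac{2}{35}\right) - 55 = - \frac{71}{630} - 55 = - \frac{34721}{630}$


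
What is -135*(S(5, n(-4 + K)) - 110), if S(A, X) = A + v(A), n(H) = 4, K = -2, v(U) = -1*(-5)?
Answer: 13500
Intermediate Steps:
v(U) = 5
S(A, X) = 5 + A (S(A, X) = A + 5 = 5 + A)
-135*(S(5, n(-4 + K)) - 110) = -135*((5 + 5) - 110) = -135*(10 - 110) = -135*(-100) = 13500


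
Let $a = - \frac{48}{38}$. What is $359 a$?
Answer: $- \frac{8616}{19} \approx -453.47$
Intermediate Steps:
$a = - \frac{24}{19}$ ($a = \left(-48\right) \frac{1}{38} = - \frac{24}{19} \approx -1.2632$)
$359 a = 359 \left(- \frac{24}{19}\right) = - \frac{8616}{19}$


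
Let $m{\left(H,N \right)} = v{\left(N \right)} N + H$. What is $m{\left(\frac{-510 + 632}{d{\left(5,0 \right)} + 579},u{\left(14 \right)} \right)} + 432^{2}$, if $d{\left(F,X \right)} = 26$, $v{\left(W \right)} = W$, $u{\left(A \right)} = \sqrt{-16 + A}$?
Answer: $\frac{112906432}{605} \approx 1.8662 \cdot 10^{5}$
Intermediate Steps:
$m{\left(H,N \right)} = H + N^{2}$ ($m{\left(H,N \right)} = N N + H = N^{2} + H = H + N^{2}$)
$m{\left(\frac{-510 + 632}{d{\left(5,0 \right)} + 579},u{\left(14 \right)} \right)} + 432^{2} = \left(\frac{-510 + 632}{26 + 579} + \left(\sqrt{-16 + 14}\right)^{2}\right) + 432^{2} = \left(\frac{122}{605} + \left(\sqrt{-2}\right)^{2}\right) + 186624 = \left(122 \cdot \frac{1}{605} + \left(i \sqrt{2}\right)^{2}\right) + 186624 = \left(\frac{122}{605} - 2\right) + 186624 = - \frac{1088}{605} + 186624 = \frac{112906432}{605}$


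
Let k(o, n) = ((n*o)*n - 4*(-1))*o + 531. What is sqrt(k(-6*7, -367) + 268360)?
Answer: sqrt(237860119) ≈ 15423.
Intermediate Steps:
k(o, n) = 531 + o*(4 + o*n**2) (k(o, n) = (o*n**2 + 4)*o + 531 = (4 + o*n**2)*o + 531 = o*(4 + o*n**2) + 531 = 531 + o*(4 + o*n**2))
sqrt(k(-6*7, -367) + 268360) = sqrt((531 + 4*(-6*7) + (-367)**2*(-6*7)**2) + 268360) = sqrt((531 + 4*(-42) + 134689*(-42)**2) + 268360) = sqrt((531 - 168 + 134689*1764) + 268360) = sqrt((531 - 168 + 237591396) + 268360) = sqrt(237591759 + 268360) = sqrt(237860119)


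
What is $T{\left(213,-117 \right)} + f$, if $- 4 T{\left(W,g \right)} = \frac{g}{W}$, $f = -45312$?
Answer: $- \frac{12868569}{284} \approx -45312.0$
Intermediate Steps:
$T{\left(W,g \right)} = - \frac{g}{4 W}$ ($T{\left(W,g \right)} = - \frac{g \frac{1}{W}}{4} = - \frac{g}{4 W}$)
$T{\left(213,-117 \right)} + f = \left(- \frac{1}{4}\right) \left(-117\right) \frac{1}{213} - 45312 = \frac{39}{284} - 45312 = - \frac{12868569}{284}$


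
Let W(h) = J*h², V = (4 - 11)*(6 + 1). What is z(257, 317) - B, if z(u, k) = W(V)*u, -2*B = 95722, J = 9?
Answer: 5601374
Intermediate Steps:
B = -47861 (B = -½*95722 = -47861)
V = -49 (V = -7*7 = -49)
W(h) = 9*h²
z(u, k) = 21609*u (z(u, k) = (9*(-49)²)*u = (9*2401)*u = 21609*u)
z(257, 317) - B = 21609*257 - 1*(-47861) = 5553513 + 47861 = 5601374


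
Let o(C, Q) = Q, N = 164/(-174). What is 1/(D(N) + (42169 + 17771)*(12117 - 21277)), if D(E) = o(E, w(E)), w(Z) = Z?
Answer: -87/47767384882 ≈ -1.8213e-9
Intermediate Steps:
N = -82/87 (N = 164*(-1/174) = -82/87 ≈ -0.94253)
D(E) = E
1/(D(N) + (42169 + 17771)*(12117 - 21277)) = 1/(-82/87 + (42169 + 17771)*(12117 - 21277)) = 1/(-82/87 + 59940*(-9160)) = 1/(-82/87 - 549050400) = 1/(-47767384882/87) = -87/47767384882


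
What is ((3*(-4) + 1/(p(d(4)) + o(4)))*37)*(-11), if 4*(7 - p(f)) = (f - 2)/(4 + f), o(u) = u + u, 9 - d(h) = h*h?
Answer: 276760/57 ≈ 4855.4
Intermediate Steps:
d(h) = 9 - h² (d(h) = 9 - h*h = 9 - h²)
o(u) = 2*u
p(f) = 7 - (-2 + f)/(4*(4 + f)) (p(f) = 7 - (f - 2)/(4*(4 + f)) = 7 - (-2 + f)/(4*(4 + f)))
((3*(-4) + 1/(p(d(4)) + o(4)))*37)*(-11) = ((3*(-4) + 1/(3*(38 + 9*(9 - 1*4²))/(4*(4 + (9 - 1*4²))) + 2*4))*37)*(-11) = ((-12 + 1/(3*(38 + 9*(9 - 1*16))/(4*(4 + (9 - 1*16))) + 8))*37)*(-11) = ((-12 + 1/(3*(38 + 9*(9 - 16))/(4*(4 + (9 - 16))) + 8))*37)*(-11) = ((-12 + 1/(3*(38 + 9*(-7))/(4*(4 - 7)) + 8))*37)*(-11) = ((-12 + 1/((¾)*(38 - 63)/(-3) + 8))*37)*(-11) = ((-12 + 1/((¾)*(-⅓)*(-25) + 8))*37)*(-11) = ((-12 + 1/(25/4 + 8))*37)*(-11) = ((-12 + 1/(57/4))*37)*(-11) = ((-12 + 4/57)*37)*(-11) = -680/57*37*(-11) = -25160/57*(-11) = 276760/57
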